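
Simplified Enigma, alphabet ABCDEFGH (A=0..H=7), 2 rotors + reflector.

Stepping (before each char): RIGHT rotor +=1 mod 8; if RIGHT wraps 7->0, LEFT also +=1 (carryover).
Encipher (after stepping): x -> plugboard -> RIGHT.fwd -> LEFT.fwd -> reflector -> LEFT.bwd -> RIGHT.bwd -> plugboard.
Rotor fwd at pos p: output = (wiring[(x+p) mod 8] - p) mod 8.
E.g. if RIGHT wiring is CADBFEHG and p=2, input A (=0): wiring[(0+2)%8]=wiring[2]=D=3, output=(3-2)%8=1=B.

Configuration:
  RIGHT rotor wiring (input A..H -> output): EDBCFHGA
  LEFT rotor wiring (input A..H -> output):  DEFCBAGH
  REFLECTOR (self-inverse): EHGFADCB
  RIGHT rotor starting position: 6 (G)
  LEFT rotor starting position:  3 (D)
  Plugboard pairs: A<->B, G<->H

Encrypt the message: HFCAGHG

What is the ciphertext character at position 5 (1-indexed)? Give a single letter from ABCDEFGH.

Char 1 ('H'): step: R->7, L=3; H->plug->G->R->A->L->H->refl->B->L'->G->R'->F->plug->F
Char 2 ('F'): step: R->0, L->4 (L advanced); F->plug->F->R->H->L->G->refl->C->L'->C->R'->D->plug->D
Char 3 ('C'): step: R->1, L=4; C->plug->C->R->B->L->E->refl->A->L'->F->R'->F->plug->F
Char 4 ('A'): step: R->2, L=4; A->plug->B->R->A->L->F->refl->D->L'->D->R'->C->plug->C
Char 5 ('G'): step: R->3, L=4; G->plug->H->R->G->L->B->refl->H->L'->E->R'->C->plug->C

C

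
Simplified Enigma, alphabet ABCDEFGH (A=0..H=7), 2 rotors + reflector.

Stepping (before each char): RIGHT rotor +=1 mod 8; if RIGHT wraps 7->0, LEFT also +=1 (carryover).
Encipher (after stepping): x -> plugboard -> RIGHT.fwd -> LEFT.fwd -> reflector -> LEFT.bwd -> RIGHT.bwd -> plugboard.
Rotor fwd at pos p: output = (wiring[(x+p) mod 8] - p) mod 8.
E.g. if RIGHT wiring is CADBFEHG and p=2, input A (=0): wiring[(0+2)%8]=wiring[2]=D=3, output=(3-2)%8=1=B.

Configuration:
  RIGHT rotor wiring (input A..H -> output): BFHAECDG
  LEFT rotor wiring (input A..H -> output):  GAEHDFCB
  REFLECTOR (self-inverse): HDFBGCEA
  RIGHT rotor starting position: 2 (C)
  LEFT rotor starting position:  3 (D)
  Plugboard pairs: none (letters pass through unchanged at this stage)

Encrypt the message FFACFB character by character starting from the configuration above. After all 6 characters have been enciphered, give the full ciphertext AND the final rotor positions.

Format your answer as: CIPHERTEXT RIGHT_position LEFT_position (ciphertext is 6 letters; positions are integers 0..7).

Char 1 ('F'): step: R->3, L=3; F->plug->F->R->G->L->F->refl->C->L'->C->R'->G->plug->G
Char 2 ('F'): step: R->4, L=3; F->plug->F->R->B->L->A->refl->H->L'->D->R'->G->plug->G
Char 3 ('A'): step: R->5, L=3; A->plug->A->R->F->L->D->refl->B->L'->H->R'->H->plug->H
Char 4 ('C'): step: R->6, L=3; C->plug->C->R->D->L->H->refl->A->L'->B->R'->E->plug->E
Char 5 ('F'): step: R->7, L=3; F->plug->F->R->F->L->D->refl->B->L'->H->R'->A->plug->A
Char 6 ('B'): step: R->0, L->4 (L advanced); B->plug->B->R->F->L->E->refl->G->L'->C->R'->F->plug->F
Final: ciphertext=GGHEAF, RIGHT=0, LEFT=4

Answer: GGHEAF 0 4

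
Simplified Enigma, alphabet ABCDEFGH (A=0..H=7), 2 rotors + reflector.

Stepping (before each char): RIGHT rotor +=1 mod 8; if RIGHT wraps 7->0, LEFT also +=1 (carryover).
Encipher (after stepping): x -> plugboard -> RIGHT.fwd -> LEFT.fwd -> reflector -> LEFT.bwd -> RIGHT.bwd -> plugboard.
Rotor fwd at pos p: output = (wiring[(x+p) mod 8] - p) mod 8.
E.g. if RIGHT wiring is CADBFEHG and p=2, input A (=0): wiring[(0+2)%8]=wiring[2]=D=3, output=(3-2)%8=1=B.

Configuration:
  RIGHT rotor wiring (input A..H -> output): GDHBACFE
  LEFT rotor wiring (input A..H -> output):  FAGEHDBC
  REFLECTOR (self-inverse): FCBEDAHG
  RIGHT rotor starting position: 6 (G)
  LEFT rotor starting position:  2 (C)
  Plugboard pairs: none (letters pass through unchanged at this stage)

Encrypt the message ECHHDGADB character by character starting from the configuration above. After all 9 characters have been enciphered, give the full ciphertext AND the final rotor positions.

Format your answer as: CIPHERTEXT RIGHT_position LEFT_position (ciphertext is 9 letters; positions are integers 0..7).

Char 1 ('E'): step: R->7, L=2; E->plug->E->R->C->L->F->refl->A->L'->F->R'->A->plug->A
Char 2 ('C'): step: R->0, L->3 (L advanced); C->plug->C->R->H->L->D->refl->E->L'->B->R'->D->plug->D
Char 3 ('H'): step: R->1, L=3; H->plug->H->R->F->L->C->refl->B->L'->A->R'->C->plug->C
Char 4 ('H'): step: R->2, L=3; H->plug->H->R->B->L->E->refl->D->L'->H->R'->B->plug->B
Char 5 ('D'): step: R->3, L=3; D->plug->D->R->C->L->A->refl->F->L'->G->R'->A->plug->A
Char 6 ('G'): step: R->4, L=3; G->plug->G->R->D->L->G->refl->H->L'->E->R'->A->plug->A
Char 7 ('A'): step: R->5, L=3; A->plug->A->R->F->L->C->refl->B->L'->A->R'->B->plug->B
Char 8 ('D'): step: R->6, L=3; D->plug->D->R->F->L->C->refl->B->L'->A->R'->C->plug->C
Char 9 ('B'): step: R->7, L=3; B->plug->B->R->H->L->D->refl->E->L'->B->R'->F->plug->F
Final: ciphertext=ADCBAABCF, RIGHT=7, LEFT=3

Answer: ADCBAABCF 7 3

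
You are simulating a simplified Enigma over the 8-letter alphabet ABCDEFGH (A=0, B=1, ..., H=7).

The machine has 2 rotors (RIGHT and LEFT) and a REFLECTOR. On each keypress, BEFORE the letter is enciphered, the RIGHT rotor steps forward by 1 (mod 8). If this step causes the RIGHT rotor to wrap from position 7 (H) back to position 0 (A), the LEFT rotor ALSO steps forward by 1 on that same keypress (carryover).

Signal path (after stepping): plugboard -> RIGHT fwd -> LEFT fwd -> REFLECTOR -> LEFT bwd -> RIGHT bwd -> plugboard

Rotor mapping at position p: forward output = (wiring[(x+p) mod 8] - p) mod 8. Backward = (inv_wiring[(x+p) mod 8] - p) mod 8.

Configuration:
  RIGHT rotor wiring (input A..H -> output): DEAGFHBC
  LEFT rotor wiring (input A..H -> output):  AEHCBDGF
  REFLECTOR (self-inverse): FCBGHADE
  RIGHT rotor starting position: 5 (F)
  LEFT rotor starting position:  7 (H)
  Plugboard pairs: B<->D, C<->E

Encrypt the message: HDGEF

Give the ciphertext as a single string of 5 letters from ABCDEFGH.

Answer: EGHCC

Derivation:
Char 1 ('H'): step: R->6, L=7; H->plug->H->R->B->L->B->refl->C->L'->F->R'->C->plug->E
Char 2 ('D'): step: R->7, L=7; D->plug->B->R->E->L->D->refl->G->L'->A->R'->G->plug->G
Char 3 ('G'): step: R->0, L->0 (L advanced); G->plug->G->R->B->L->E->refl->H->L'->C->R'->H->plug->H
Char 4 ('E'): step: R->1, L=0; E->plug->C->R->F->L->D->refl->G->L'->G->R'->E->plug->C
Char 5 ('F'): step: R->2, L=0; F->plug->F->R->A->L->A->refl->F->L'->H->R'->E->plug->C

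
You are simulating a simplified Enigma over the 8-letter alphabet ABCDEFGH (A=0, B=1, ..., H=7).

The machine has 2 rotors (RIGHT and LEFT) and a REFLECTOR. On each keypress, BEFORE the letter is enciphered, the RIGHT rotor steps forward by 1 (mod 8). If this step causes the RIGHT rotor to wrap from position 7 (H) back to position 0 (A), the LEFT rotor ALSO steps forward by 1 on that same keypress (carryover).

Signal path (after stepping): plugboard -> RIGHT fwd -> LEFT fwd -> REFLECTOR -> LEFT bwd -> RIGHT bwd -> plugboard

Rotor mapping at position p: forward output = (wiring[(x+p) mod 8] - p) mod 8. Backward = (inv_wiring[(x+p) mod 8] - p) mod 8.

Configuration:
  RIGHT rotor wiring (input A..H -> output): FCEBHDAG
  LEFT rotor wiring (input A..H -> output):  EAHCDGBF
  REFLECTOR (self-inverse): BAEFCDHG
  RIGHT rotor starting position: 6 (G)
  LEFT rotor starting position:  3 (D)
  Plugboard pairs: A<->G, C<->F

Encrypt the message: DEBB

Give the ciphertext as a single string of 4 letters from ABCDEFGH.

Answer: HAHH

Derivation:
Char 1 ('D'): step: R->7, L=3; D->plug->D->R->F->L->B->refl->A->L'->B->R'->H->plug->H
Char 2 ('E'): step: R->0, L->4 (L advanced); E->plug->E->R->H->L->G->refl->H->L'->A->R'->G->plug->A
Char 3 ('B'): step: R->1, L=4; B->plug->B->R->D->L->B->refl->A->L'->E->R'->H->plug->H
Char 4 ('B'): step: R->2, L=4; B->plug->B->R->H->L->G->refl->H->L'->A->R'->H->plug->H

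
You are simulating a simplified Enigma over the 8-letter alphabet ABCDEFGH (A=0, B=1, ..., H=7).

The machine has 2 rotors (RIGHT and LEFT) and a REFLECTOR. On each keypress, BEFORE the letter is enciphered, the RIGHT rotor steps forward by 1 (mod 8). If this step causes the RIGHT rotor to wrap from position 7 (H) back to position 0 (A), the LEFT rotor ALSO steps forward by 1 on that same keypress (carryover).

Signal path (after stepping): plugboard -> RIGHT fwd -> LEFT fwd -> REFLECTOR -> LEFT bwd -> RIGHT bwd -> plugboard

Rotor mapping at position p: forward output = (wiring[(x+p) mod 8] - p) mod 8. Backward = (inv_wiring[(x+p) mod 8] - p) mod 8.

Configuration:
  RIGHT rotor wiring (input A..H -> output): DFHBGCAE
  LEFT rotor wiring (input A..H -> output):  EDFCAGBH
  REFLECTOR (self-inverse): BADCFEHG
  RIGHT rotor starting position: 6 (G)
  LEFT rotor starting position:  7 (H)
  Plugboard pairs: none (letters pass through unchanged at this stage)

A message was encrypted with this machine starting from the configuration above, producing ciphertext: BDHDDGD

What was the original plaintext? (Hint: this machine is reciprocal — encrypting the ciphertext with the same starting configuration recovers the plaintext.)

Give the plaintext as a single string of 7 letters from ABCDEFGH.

Answer: FACFCFG

Derivation:
Char 1 ('B'): step: R->7, L=7; B->plug->B->R->E->L->D->refl->C->L'->H->R'->F->plug->F
Char 2 ('D'): step: R->0, L->0 (L advanced); D->plug->D->R->B->L->D->refl->C->L'->D->R'->A->plug->A
Char 3 ('H'): step: R->1, L=0; H->plug->H->R->C->L->F->refl->E->L'->A->R'->C->plug->C
Char 4 ('D'): step: R->2, L=0; D->plug->D->R->A->L->E->refl->F->L'->C->R'->F->plug->F
Char 5 ('D'): step: R->3, L=0; D->plug->D->R->F->L->G->refl->H->L'->H->R'->C->plug->C
Char 6 ('G'): step: R->4, L=0; G->plug->G->R->D->L->C->refl->D->L'->B->R'->F->plug->F
Char 7 ('D'): step: R->5, L=0; D->plug->D->R->G->L->B->refl->A->L'->E->R'->G->plug->G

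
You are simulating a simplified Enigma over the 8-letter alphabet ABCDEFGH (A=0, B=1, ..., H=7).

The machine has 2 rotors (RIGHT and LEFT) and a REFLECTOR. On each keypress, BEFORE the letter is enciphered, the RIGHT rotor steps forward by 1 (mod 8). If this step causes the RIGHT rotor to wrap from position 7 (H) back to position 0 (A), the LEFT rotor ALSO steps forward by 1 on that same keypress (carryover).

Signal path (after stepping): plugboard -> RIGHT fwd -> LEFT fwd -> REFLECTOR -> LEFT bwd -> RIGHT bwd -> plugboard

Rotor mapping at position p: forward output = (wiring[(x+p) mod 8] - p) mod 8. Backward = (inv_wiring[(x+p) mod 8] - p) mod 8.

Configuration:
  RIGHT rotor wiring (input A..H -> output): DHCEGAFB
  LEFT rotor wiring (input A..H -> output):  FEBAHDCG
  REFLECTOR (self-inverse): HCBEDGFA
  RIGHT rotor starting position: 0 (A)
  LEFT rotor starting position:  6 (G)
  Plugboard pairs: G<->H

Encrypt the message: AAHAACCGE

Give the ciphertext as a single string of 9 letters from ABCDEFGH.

Answer: DCFCHFBCA

Derivation:
Char 1 ('A'): step: R->1, L=6; A->plug->A->R->G->L->B->refl->C->L'->F->R'->D->plug->D
Char 2 ('A'): step: R->2, L=6; A->plug->A->R->A->L->E->refl->D->L'->E->R'->C->plug->C
Char 3 ('H'): step: R->3, L=6; H->plug->G->R->E->L->D->refl->E->L'->A->R'->F->plug->F
Char 4 ('A'): step: R->4, L=6; A->plug->A->R->C->L->H->refl->A->L'->B->R'->C->plug->C
Char 5 ('A'): step: R->5, L=6; A->plug->A->R->D->L->G->refl->F->L'->H->R'->G->plug->H
Char 6 ('C'): step: R->6, L=6; C->plug->C->R->F->L->C->refl->B->L'->G->R'->F->plug->F
Char 7 ('C'): step: R->7, L=6; C->plug->C->R->A->L->E->refl->D->L'->E->R'->B->plug->B
Char 8 ('G'): step: R->0, L->7 (L advanced); G->plug->H->R->B->L->G->refl->F->L'->C->R'->C->plug->C
Char 9 ('E'): step: R->1, L=7; E->plug->E->R->H->L->D->refl->E->L'->G->R'->A->plug->A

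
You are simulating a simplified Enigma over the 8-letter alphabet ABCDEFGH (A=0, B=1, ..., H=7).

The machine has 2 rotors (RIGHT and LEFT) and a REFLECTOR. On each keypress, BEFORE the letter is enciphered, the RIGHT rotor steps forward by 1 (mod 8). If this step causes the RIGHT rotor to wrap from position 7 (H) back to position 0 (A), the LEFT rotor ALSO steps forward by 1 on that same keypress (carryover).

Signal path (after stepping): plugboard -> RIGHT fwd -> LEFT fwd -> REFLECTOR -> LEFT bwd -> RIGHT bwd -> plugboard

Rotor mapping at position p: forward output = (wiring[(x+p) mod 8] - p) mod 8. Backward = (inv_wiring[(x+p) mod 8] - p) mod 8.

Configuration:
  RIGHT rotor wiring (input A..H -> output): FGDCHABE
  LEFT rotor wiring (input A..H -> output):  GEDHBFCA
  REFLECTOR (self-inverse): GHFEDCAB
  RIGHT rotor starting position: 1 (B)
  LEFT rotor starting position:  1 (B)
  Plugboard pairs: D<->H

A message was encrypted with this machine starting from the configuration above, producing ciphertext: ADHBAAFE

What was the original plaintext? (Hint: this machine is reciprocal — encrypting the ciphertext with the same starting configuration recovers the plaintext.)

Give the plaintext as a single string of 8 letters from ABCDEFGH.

Char 1 ('A'): step: R->2, L=1; A->plug->A->R->B->L->C->refl->F->L'->H->R'->E->plug->E
Char 2 ('D'): step: R->3, L=1; D->plug->H->R->A->L->D->refl->E->L'->E->R'->B->plug->B
Char 3 ('H'): step: R->4, L=1; H->plug->D->R->A->L->D->refl->E->L'->E->R'->B->plug->B
Char 4 ('B'): step: R->5, L=1; B->plug->B->R->E->L->E->refl->D->L'->A->R'->D->plug->H
Char 5 ('A'): step: R->6, L=1; A->plug->A->R->D->L->A->refl->G->L'->C->R'->H->plug->D
Char 6 ('A'): step: R->7, L=1; A->plug->A->R->F->L->B->refl->H->L'->G->R'->B->plug->B
Char 7 ('F'): step: R->0, L->2 (L advanced); F->plug->F->R->A->L->B->refl->H->L'->C->R'->D->plug->H
Char 8 ('E'): step: R->1, L=2; E->plug->E->R->H->L->C->refl->F->L'->B->R'->C->plug->C

Answer: EBBHDBHC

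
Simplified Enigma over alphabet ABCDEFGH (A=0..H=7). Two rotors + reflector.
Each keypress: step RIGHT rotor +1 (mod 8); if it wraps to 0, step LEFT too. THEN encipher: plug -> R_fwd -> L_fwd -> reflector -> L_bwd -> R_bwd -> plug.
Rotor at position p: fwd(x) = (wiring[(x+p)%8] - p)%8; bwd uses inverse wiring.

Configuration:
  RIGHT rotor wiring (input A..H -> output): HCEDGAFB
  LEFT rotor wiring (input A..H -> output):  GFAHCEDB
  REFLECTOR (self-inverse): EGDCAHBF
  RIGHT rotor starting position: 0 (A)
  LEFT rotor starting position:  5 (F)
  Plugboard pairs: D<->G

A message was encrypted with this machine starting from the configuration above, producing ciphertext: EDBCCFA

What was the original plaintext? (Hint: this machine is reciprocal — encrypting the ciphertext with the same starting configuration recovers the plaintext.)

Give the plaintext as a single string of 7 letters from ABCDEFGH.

Char 1 ('E'): step: R->1, L=5; E->plug->E->R->H->L->F->refl->H->L'->A->R'->G->plug->D
Char 2 ('D'): step: R->2, L=5; D->plug->G->R->F->L->D->refl->C->L'->G->R'->D->plug->G
Char 3 ('B'): step: R->3, L=5; B->plug->B->R->D->L->B->refl->G->L'->B->R'->H->plug->H
Char 4 ('C'): step: R->4, L=5; C->plug->C->R->B->L->G->refl->B->L'->D->R'->E->plug->E
Char 5 ('C'): step: R->5, L=5; C->plug->C->R->E->L->A->refl->E->L'->C->R'->D->plug->G
Char 6 ('F'): step: R->6, L=5; F->plug->F->R->F->L->D->refl->C->L'->G->R'->E->plug->E
Char 7 ('A'): step: R->7, L=5; A->plug->A->R->C->L->E->refl->A->L'->E->R'->E->plug->E

Answer: DGHEGEE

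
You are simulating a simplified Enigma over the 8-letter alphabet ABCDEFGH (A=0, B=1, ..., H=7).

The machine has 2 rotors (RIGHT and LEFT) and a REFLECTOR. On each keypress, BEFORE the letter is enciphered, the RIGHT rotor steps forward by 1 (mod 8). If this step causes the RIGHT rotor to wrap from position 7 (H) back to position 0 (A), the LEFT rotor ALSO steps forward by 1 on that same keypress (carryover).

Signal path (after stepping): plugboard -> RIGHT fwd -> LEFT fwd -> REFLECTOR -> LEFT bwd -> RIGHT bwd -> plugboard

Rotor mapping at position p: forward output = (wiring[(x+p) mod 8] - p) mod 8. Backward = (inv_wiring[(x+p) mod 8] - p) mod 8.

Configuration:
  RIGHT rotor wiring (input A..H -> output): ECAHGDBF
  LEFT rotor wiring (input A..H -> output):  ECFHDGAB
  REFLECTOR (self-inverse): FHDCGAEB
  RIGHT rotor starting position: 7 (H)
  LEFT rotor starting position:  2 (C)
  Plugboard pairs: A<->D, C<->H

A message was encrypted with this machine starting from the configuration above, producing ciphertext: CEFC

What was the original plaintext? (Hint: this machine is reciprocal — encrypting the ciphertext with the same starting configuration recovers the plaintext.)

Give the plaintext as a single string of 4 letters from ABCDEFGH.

Answer: EBAA

Derivation:
Char 1 ('C'): step: R->0, L->3 (L advanced); C->plug->H->R->F->L->B->refl->H->L'->G->R'->E->plug->E
Char 2 ('E'): step: R->1, L=3; E->plug->E->R->C->L->D->refl->C->L'->H->R'->B->plug->B
Char 3 ('F'): step: R->2, L=3; F->plug->F->R->D->L->F->refl->A->L'->B->R'->D->plug->A
Char 4 ('C'): step: R->3, L=3; C->plug->H->R->F->L->B->refl->H->L'->G->R'->D->plug->A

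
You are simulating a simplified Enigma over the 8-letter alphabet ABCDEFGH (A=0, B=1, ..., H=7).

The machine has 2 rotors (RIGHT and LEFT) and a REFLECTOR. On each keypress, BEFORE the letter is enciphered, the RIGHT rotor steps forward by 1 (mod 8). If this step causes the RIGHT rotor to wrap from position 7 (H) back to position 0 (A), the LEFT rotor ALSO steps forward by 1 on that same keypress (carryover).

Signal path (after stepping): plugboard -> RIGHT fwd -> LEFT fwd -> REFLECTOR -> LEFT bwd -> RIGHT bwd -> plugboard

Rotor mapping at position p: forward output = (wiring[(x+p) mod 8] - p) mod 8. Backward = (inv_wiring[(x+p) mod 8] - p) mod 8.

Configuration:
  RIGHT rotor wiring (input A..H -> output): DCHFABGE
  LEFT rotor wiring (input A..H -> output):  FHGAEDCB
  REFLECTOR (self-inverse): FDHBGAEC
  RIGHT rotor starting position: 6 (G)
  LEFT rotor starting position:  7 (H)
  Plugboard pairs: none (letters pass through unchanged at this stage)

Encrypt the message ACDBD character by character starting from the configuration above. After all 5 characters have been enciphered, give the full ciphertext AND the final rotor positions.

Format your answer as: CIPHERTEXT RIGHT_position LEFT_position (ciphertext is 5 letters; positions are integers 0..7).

Answer: GDFHF 3 0

Derivation:
Char 1 ('A'): step: R->7, L=7; A->plug->A->R->F->L->F->refl->A->L'->C->R'->G->plug->G
Char 2 ('C'): step: R->0, L->0 (L advanced); C->plug->C->R->H->L->B->refl->D->L'->F->R'->D->plug->D
Char 3 ('D'): step: R->1, L=0; D->plug->D->R->H->L->B->refl->D->L'->F->R'->F->plug->F
Char 4 ('B'): step: R->2, L=0; B->plug->B->R->D->L->A->refl->F->L'->A->R'->H->plug->H
Char 5 ('D'): step: R->3, L=0; D->plug->D->R->D->L->A->refl->F->L'->A->R'->F->plug->F
Final: ciphertext=GDFHF, RIGHT=3, LEFT=0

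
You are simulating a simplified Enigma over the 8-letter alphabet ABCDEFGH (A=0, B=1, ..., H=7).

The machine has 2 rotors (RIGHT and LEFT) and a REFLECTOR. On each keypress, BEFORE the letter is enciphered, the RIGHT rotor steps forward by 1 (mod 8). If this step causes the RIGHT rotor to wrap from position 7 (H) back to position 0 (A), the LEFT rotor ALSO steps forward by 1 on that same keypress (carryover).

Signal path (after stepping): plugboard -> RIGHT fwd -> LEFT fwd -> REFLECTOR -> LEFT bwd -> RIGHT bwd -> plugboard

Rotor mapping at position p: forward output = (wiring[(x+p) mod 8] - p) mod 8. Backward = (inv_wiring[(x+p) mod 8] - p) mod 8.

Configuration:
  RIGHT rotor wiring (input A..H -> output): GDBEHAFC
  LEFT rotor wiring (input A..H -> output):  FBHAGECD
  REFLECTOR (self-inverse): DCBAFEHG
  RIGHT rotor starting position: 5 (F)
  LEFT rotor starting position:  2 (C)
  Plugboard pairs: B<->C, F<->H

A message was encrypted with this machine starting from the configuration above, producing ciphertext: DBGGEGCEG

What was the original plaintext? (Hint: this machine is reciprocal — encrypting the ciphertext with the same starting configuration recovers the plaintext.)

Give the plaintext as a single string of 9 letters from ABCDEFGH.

Answer: EFFHDEBAC

Derivation:
Char 1 ('D'): step: R->6, L=2; D->plug->D->R->F->L->B->refl->C->L'->D->R'->E->plug->E
Char 2 ('B'): step: R->7, L=2; B->plug->C->R->E->L->A->refl->D->L'->G->R'->H->plug->F
Char 3 ('G'): step: R->0, L->3 (L advanced); G->plug->G->R->F->L->C->refl->B->L'->C->R'->H->plug->F
Char 4 ('G'): step: R->1, L=3; G->plug->G->R->B->L->D->refl->A->L'->E->R'->F->plug->H
Char 5 ('E'): step: R->2, L=3; E->plug->E->R->D->L->H->refl->G->L'->G->R'->D->plug->D
Char 6 ('G'): step: R->3, L=3; G->plug->G->R->A->L->F->refl->E->L'->H->R'->E->plug->E
Char 7 ('C'): step: R->4, L=3; C->plug->B->R->E->L->A->refl->D->L'->B->R'->C->plug->B
Char 8 ('E'): step: R->5, L=3; E->plug->E->R->G->L->G->refl->H->L'->D->R'->A->plug->A
Char 9 ('G'): step: R->6, L=3; G->plug->G->R->B->L->D->refl->A->L'->E->R'->B->plug->C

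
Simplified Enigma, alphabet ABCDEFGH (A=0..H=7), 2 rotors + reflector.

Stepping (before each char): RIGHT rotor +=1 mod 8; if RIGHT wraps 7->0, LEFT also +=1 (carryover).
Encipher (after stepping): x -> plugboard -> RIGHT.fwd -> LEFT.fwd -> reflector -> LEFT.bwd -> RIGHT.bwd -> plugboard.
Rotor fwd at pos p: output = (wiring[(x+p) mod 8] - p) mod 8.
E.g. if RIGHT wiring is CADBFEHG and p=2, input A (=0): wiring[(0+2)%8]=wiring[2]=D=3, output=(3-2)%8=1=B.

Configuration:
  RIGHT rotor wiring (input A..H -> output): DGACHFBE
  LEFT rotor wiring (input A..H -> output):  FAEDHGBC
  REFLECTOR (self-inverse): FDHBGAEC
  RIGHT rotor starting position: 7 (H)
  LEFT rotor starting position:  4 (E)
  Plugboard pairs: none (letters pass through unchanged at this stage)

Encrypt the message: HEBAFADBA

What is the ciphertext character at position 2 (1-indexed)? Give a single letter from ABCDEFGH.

Char 1 ('H'): step: R->0, L->5 (L advanced); H->plug->H->R->E->L->D->refl->B->L'->A->R'->C->plug->C
Char 2 ('E'): step: R->1, L=5; E->plug->E->R->E->L->D->refl->B->L'->A->R'->F->plug->F

F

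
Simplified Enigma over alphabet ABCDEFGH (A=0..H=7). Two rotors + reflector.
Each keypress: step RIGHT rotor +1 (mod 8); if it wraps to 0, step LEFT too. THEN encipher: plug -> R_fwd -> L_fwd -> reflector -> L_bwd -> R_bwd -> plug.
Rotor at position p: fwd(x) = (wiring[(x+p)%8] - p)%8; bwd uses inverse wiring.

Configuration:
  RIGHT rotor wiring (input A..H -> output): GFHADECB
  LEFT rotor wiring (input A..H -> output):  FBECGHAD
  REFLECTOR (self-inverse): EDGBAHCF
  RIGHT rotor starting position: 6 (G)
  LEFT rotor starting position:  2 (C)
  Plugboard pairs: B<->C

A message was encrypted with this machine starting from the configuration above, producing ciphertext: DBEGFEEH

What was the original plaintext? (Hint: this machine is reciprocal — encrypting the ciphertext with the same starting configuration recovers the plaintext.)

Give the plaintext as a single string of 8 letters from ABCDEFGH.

Answer: FHGDCHGG

Derivation:
Char 1 ('D'): step: R->7, L=2; D->plug->D->R->A->L->C->refl->G->L'->E->R'->F->plug->F
Char 2 ('B'): step: R->0, L->3 (L advanced); B->plug->C->R->H->L->B->refl->D->L'->B->R'->H->plug->H
Char 3 ('E'): step: R->1, L=3; E->plug->E->R->D->L->F->refl->H->L'->A->R'->G->plug->G
Char 4 ('G'): step: R->2, L=3; G->plug->G->R->E->L->A->refl->E->L'->C->R'->D->plug->D
Char 5 ('F'): step: R->3, L=3; F->plug->F->R->D->L->F->refl->H->L'->A->R'->B->plug->C
Char 6 ('E'): step: R->4, L=3; E->plug->E->R->C->L->E->refl->A->L'->E->R'->H->plug->H
Char 7 ('E'): step: R->5, L=3; E->plug->E->R->A->L->H->refl->F->L'->D->R'->G->plug->G
Char 8 ('H'): step: R->6, L=3; H->plug->H->R->G->L->G->refl->C->L'->F->R'->G->plug->G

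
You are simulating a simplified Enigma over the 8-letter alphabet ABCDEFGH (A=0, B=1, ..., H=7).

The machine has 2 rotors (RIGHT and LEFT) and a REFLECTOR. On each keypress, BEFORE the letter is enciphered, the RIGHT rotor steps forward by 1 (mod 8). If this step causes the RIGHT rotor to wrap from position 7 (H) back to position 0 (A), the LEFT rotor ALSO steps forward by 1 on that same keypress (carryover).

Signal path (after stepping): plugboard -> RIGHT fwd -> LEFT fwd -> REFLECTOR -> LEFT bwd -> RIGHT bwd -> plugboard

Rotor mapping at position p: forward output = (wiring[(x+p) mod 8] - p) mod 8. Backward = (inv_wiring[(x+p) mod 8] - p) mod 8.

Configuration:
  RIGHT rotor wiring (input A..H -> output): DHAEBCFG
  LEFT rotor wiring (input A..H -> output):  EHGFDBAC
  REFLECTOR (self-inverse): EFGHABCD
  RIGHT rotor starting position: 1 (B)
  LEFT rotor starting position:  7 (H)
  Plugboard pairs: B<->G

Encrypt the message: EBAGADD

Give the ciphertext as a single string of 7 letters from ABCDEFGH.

Char 1 ('E'): step: R->2, L=7; E->plug->E->R->D->L->H->refl->D->L'->A->R'->D->plug->D
Char 2 ('B'): step: R->3, L=7; B->plug->G->R->E->L->G->refl->C->L'->G->R'->B->plug->G
Char 3 ('A'): step: R->4, L=7; A->plug->A->R->F->L->E->refl->A->L'->C->R'->D->plug->D
Char 4 ('G'): step: R->5, L=7; G->plug->B->R->A->L->D->refl->H->L'->D->R'->F->plug->F
Char 5 ('A'): step: R->6, L=7; A->plug->A->R->H->L->B->refl->F->L'->B->R'->D->plug->D
Char 6 ('D'): step: R->7, L=7; D->plug->D->R->B->L->F->refl->B->L'->H->R'->A->plug->A
Char 7 ('D'): step: R->0, L->0 (L advanced); D->plug->D->R->E->L->D->refl->H->L'->B->R'->E->plug->E

Answer: DGDFDAE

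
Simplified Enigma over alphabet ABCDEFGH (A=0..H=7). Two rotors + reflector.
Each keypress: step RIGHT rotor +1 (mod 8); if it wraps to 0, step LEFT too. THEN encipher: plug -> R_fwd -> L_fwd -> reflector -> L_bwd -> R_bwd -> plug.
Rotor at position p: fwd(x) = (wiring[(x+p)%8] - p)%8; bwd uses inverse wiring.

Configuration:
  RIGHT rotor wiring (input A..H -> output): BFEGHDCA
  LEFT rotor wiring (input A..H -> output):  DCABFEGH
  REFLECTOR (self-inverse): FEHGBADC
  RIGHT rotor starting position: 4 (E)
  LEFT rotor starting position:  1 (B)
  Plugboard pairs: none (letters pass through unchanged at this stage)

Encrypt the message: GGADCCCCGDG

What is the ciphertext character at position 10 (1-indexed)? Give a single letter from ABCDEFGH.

Char 1 ('G'): step: R->5, L=1; G->plug->G->R->B->L->H->refl->C->L'->H->R'->F->plug->F
Char 2 ('G'): step: R->6, L=1; G->plug->G->R->B->L->H->refl->C->L'->H->R'->D->plug->D
Char 3 ('A'): step: R->7, L=1; A->plug->A->R->B->L->H->refl->C->L'->H->R'->E->plug->E
Char 4 ('D'): step: R->0, L->2 (L advanced); D->plug->D->R->G->L->B->refl->E->L'->E->R'->C->plug->C
Char 5 ('C'): step: R->1, L=2; C->plug->C->R->F->L->F->refl->A->L'->H->R'->G->plug->G
Char 6 ('C'): step: R->2, L=2; C->plug->C->R->F->L->F->refl->A->L'->H->R'->G->plug->G
Char 7 ('C'): step: R->3, L=2; C->plug->C->R->A->L->G->refl->D->L'->C->R'->G->plug->G
Char 8 ('C'): step: R->4, L=2; C->plug->C->R->G->L->B->refl->E->L'->E->R'->D->plug->D
Char 9 ('G'): step: R->5, L=2; G->plug->G->R->B->L->H->refl->C->L'->D->R'->C->plug->C
Char 10 ('D'): step: R->6, L=2; D->plug->D->R->H->L->A->refl->F->L'->F->R'->H->plug->H

H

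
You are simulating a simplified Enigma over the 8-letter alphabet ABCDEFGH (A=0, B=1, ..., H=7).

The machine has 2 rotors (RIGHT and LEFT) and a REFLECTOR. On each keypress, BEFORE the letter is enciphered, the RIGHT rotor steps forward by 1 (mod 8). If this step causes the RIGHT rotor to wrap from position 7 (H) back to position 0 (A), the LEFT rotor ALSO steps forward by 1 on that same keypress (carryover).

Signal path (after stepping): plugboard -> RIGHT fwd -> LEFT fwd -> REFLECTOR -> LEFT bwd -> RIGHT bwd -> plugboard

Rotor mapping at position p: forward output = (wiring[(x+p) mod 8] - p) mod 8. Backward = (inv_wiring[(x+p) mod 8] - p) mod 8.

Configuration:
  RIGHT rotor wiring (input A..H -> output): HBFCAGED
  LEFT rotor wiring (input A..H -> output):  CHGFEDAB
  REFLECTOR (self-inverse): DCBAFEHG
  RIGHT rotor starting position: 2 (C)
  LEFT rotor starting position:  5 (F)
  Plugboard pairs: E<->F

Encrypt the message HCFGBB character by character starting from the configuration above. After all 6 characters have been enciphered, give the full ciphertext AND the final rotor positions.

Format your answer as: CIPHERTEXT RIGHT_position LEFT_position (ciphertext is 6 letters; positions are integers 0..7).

Char 1 ('H'): step: R->3, L=5; H->plug->H->R->C->L->E->refl->F->L'->D->R'->C->plug->C
Char 2 ('C'): step: R->4, L=5; C->plug->C->R->A->L->G->refl->H->L'->H->R'->D->plug->D
Char 3 ('F'): step: R->5, L=5; F->plug->E->R->E->L->C->refl->B->L'->F->R'->G->plug->G
Char 4 ('G'): step: R->6, L=5; G->plug->G->R->C->L->E->refl->F->L'->D->R'->D->plug->D
Char 5 ('B'): step: R->7, L=5; B->plug->B->R->A->L->G->refl->H->L'->H->R'->G->plug->G
Char 6 ('B'): step: R->0, L->6 (L advanced); B->plug->B->R->B->L->D->refl->A->L'->E->R'->G->plug->G
Final: ciphertext=CDGDGG, RIGHT=0, LEFT=6

Answer: CDGDGG 0 6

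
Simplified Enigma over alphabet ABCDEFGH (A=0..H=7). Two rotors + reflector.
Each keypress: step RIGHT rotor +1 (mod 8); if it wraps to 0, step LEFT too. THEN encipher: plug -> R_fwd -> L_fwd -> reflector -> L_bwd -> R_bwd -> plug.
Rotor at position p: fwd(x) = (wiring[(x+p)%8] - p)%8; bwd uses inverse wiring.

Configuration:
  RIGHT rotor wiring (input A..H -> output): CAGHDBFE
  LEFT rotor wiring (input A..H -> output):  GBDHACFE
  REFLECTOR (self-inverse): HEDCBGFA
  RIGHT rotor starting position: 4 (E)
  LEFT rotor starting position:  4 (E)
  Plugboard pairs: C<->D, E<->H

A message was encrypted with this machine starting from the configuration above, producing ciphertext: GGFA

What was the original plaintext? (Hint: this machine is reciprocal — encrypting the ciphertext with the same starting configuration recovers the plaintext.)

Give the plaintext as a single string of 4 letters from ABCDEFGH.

Answer: BFCF

Derivation:
Char 1 ('G'): step: R->5, L=4; G->plug->G->R->C->L->B->refl->E->L'->A->R'->B->plug->B
Char 2 ('G'): step: R->6, L=4; G->plug->G->R->F->L->F->refl->G->L'->B->R'->F->plug->F
Char 3 ('F'): step: R->7, L=4; F->plug->F->R->E->L->C->refl->D->L'->H->R'->D->plug->C
Char 4 ('A'): step: R->0, L->5 (L advanced); A->plug->A->R->C->L->H->refl->A->L'->B->R'->F->plug->F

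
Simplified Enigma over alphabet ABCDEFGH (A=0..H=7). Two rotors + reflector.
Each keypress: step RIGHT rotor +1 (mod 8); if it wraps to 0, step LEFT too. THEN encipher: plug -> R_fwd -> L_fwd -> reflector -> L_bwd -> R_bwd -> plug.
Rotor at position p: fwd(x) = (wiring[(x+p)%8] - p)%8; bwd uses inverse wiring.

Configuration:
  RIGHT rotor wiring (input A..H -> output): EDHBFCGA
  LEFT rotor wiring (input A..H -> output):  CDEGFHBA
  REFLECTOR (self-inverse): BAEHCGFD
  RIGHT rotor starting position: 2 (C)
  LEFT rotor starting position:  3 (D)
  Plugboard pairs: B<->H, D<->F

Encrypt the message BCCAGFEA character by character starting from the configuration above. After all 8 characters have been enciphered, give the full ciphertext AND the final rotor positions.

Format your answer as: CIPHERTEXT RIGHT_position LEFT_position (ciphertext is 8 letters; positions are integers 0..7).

Answer: FAGFCEDB 2 4

Derivation:
Char 1 ('B'): step: R->3, L=3; B->plug->H->R->E->L->F->refl->G->L'->D->R'->D->plug->F
Char 2 ('C'): step: R->4, L=3; C->plug->C->R->C->L->E->refl->C->L'->B->R'->A->plug->A
Char 3 ('C'): step: R->5, L=3; C->plug->C->R->D->L->G->refl->F->L'->E->R'->G->plug->G
Char 4 ('A'): step: R->6, L=3; A->plug->A->R->A->L->D->refl->H->L'->F->R'->D->plug->F
Char 5 ('G'): step: R->7, L=3; G->plug->G->R->D->L->G->refl->F->L'->E->R'->C->plug->C
Char 6 ('F'): step: R->0, L->4 (L advanced); F->plug->D->R->B->L->D->refl->H->L'->F->R'->E->plug->E
Char 7 ('E'): step: R->1, L=4; E->plug->E->R->B->L->D->refl->H->L'->F->R'->F->plug->D
Char 8 ('A'): step: R->2, L=4; A->plug->A->R->F->L->H->refl->D->L'->B->R'->H->plug->B
Final: ciphertext=FAGFCEDB, RIGHT=2, LEFT=4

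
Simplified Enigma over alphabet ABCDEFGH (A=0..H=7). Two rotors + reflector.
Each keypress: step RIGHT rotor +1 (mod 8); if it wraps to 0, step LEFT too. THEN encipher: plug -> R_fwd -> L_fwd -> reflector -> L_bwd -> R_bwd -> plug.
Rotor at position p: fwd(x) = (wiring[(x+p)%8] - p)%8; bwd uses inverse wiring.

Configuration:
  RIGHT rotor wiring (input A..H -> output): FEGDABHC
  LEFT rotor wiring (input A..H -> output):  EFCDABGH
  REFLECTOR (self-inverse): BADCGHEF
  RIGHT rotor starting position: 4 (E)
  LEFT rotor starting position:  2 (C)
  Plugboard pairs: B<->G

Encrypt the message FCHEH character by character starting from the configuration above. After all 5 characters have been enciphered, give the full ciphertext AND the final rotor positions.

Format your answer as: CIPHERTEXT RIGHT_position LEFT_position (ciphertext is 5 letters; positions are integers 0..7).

Answer: DDFAC 1 3

Derivation:
Char 1 ('F'): step: R->5, L=2; F->plug->F->R->B->L->B->refl->A->L'->A->R'->D->plug->D
Char 2 ('C'): step: R->6, L=2; C->plug->C->R->H->L->D->refl->C->L'->G->R'->D->plug->D
Char 3 ('H'): step: R->7, L=2; H->plug->H->R->A->L->A->refl->B->L'->B->R'->F->plug->F
Char 4 ('E'): step: R->0, L->3 (L advanced); E->plug->E->R->A->L->A->refl->B->L'->F->R'->A->plug->A
Char 5 ('H'): step: R->1, L=3; H->plug->H->R->E->L->E->refl->G->L'->C->R'->C->plug->C
Final: ciphertext=DDFAC, RIGHT=1, LEFT=3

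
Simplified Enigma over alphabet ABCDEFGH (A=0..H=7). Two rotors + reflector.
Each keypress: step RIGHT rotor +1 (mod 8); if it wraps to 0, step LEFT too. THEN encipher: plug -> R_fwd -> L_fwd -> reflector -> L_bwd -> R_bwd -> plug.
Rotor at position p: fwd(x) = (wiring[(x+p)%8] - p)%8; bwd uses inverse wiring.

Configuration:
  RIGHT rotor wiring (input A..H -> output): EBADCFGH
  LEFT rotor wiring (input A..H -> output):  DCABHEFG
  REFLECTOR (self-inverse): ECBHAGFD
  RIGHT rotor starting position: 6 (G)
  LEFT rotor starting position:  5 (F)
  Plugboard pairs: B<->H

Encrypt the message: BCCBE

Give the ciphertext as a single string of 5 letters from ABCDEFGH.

Answer: CFHGG

Derivation:
Char 1 ('B'): step: R->7, L=5; B->plug->H->R->H->L->C->refl->B->L'->C->R'->C->plug->C
Char 2 ('C'): step: R->0, L->6 (L advanced); C->plug->C->R->A->L->H->refl->D->L'->F->R'->F->plug->F
Char 3 ('C'): step: R->1, L=6; C->plug->C->R->C->L->F->refl->G->L'->H->R'->B->plug->H
Char 4 ('B'): step: R->2, L=6; B->plug->H->R->H->L->G->refl->F->L'->C->R'->G->plug->G
Char 5 ('E'): step: R->3, L=6; E->plug->E->R->E->L->C->refl->B->L'->G->R'->G->plug->G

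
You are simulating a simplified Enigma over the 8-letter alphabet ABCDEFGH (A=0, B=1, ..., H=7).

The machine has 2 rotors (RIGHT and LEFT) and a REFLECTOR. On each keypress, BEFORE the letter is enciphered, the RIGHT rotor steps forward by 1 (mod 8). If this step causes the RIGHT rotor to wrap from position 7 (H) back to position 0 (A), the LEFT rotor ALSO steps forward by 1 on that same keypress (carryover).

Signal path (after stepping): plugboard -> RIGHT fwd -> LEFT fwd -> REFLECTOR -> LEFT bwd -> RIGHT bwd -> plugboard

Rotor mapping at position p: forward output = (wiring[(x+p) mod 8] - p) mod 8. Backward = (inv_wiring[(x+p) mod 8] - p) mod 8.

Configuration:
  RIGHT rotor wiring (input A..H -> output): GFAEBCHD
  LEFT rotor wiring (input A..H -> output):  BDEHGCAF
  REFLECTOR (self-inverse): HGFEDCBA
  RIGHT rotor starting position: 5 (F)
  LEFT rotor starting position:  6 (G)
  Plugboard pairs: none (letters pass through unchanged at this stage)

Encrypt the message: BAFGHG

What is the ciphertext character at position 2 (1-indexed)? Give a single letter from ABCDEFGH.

Char 1 ('B'): step: R->6, L=6; B->plug->B->R->F->L->B->refl->G->L'->E->R'->H->plug->H
Char 2 ('A'): step: R->7, L=6; A->plug->A->R->E->L->G->refl->B->L'->F->R'->E->plug->E

E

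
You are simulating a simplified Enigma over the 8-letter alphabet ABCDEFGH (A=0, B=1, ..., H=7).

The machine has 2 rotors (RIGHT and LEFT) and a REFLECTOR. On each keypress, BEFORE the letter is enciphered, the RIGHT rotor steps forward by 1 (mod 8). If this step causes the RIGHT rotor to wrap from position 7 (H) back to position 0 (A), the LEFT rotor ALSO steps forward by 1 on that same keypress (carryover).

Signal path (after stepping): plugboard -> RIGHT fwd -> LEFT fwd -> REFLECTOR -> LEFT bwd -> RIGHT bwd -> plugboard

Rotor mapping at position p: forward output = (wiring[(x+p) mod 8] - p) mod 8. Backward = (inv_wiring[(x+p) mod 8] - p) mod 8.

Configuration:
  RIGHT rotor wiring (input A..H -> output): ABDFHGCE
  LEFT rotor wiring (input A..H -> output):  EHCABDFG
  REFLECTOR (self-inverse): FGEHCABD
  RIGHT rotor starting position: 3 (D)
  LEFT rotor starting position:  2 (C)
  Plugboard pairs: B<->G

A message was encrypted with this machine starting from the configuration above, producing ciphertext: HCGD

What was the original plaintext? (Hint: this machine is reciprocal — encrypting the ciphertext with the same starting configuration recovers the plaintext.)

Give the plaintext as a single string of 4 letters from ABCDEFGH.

Answer: ABEC

Derivation:
Char 1 ('H'): step: R->4, L=2; H->plug->H->R->B->L->G->refl->B->L'->D->R'->A->plug->A
Char 2 ('C'): step: R->5, L=2; C->plug->C->R->H->L->F->refl->A->L'->A->R'->G->plug->B
Char 3 ('G'): step: R->6, L=2; G->plug->B->R->G->L->C->refl->E->L'->F->R'->E->plug->E
Char 4 ('D'): step: R->7, L=2; D->plug->D->R->E->L->D->refl->H->L'->C->R'->C->plug->C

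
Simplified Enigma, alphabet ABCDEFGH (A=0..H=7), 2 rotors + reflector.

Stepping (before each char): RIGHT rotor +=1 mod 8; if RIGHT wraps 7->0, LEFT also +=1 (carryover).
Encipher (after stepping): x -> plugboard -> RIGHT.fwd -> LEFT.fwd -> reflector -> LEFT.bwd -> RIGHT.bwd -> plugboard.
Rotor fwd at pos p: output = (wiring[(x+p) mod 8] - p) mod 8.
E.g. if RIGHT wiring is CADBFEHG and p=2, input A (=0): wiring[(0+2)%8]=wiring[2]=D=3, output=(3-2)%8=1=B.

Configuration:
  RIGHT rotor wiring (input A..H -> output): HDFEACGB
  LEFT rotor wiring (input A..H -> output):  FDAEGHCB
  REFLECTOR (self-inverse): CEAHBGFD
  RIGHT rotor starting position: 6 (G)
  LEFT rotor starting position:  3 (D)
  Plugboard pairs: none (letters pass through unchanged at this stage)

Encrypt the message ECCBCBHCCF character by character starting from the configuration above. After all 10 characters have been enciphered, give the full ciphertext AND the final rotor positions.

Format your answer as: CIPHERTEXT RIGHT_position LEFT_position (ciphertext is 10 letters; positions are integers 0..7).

Answer: DHAAGADDDA 0 5

Derivation:
Char 1 ('E'): step: R->7, L=3; E->plug->E->R->F->L->C->refl->A->L'->G->R'->D->plug->D
Char 2 ('C'): step: R->0, L->4 (L advanced); C->plug->C->R->F->L->H->refl->D->L'->B->R'->H->plug->H
Char 3 ('C'): step: R->1, L=4; C->plug->C->R->D->L->F->refl->G->L'->C->R'->A->plug->A
Char 4 ('B'): step: R->2, L=4; B->plug->B->R->C->L->G->refl->F->L'->D->R'->A->plug->A
Char 5 ('C'): step: R->3, L=4; C->plug->C->R->H->L->A->refl->C->L'->A->R'->G->plug->G
Char 6 ('B'): step: R->4, L=4; B->plug->B->R->G->L->E->refl->B->L'->E->R'->A->plug->A
Char 7 ('H'): step: R->5, L=4; H->plug->H->R->D->L->F->refl->G->L'->C->R'->D->plug->D
Char 8 ('C'): step: R->6, L=4; C->plug->C->R->B->L->D->refl->H->L'->F->R'->D->plug->D
Char 9 ('C'): step: R->7, L=4; C->plug->C->R->E->L->B->refl->E->L'->G->R'->D->plug->D
Char 10 ('F'): step: R->0, L->5 (L advanced); F->plug->F->R->C->L->E->refl->B->L'->H->R'->A->plug->A
Final: ciphertext=DHAAGADDDA, RIGHT=0, LEFT=5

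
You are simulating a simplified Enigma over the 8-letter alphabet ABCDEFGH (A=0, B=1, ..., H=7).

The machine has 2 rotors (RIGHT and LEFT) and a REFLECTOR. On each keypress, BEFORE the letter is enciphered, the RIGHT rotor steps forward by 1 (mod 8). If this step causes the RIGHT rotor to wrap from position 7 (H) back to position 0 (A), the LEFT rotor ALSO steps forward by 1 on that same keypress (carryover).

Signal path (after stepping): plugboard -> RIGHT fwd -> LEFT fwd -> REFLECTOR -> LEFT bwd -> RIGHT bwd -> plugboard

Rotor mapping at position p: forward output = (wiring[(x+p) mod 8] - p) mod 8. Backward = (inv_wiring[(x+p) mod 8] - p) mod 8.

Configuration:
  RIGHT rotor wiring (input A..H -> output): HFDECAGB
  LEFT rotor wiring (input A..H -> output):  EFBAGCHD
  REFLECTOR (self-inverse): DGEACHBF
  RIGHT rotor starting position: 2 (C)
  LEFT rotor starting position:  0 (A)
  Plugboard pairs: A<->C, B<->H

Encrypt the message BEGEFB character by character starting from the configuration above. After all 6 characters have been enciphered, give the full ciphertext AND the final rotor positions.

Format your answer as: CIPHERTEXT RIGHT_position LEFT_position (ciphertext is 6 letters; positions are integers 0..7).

Char 1 ('B'): step: R->3, L=0; B->plug->H->R->A->L->E->refl->C->L'->F->R'->C->plug->A
Char 2 ('E'): step: R->4, L=0; E->plug->E->R->D->L->A->refl->D->L'->H->R'->G->plug->G
Char 3 ('G'): step: R->5, L=0; G->plug->G->R->H->L->D->refl->A->L'->D->R'->A->plug->C
Char 4 ('E'): step: R->6, L=0; E->plug->E->R->F->L->C->refl->E->L'->A->R'->A->plug->C
Char 5 ('F'): step: R->7, L=0; F->plug->F->R->D->L->A->refl->D->L'->H->R'->H->plug->B
Char 6 ('B'): step: R->0, L->1 (L advanced); B->plug->H->R->B->L->A->refl->D->L'->H->R'->A->plug->C
Final: ciphertext=AGCCBC, RIGHT=0, LEFT=1

Answer: AGCCBC 0 1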